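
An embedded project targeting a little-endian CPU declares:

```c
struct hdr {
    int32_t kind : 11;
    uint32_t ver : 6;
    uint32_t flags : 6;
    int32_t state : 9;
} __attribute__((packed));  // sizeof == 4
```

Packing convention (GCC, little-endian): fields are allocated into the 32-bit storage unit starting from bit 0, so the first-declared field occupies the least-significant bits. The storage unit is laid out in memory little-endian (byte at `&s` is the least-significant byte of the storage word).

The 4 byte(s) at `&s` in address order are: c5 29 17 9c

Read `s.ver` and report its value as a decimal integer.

[0]=0xc5 [1]=0x29 [2]=0x17 [3]=0x9c (little-endian) → word 0x9c1729c5
kind:11 @ bit 0 → (0x9c1729c5>>0)&0x7ff = 0x1c5
ver:6 @ bit 11 → (0x9c1729c5>>11)&0x3f = 0x25  ←
flags:6 @ bit 17 → (0x9c1729c5>>17)&0x3f = 0xb
state:9 @ bit 23 → (0x9c1729c5>>23)&0x1ff = 0x138

37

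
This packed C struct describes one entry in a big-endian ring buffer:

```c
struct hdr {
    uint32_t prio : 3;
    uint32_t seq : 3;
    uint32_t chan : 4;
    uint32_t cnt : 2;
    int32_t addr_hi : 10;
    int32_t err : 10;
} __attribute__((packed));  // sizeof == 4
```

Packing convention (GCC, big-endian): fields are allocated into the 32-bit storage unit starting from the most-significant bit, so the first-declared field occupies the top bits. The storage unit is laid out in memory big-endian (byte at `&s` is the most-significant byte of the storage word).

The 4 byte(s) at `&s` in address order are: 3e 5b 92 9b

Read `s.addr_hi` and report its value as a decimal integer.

[0]=0x3e [1]=0x5b [2]=0x92 [3]=0x9b (big-endian) → word 0x3e5b929b
prio:3 @ bit 29 → (0x3e5b929b>>29)&0x7 = 0x1
seq:3 @ bit 26 → (0x3e5b929b>>26)&0x7 = 0x7
chan:4 @ bit 22 → (0x3e5b929b>>22)&0xf = 0x9
cnt:2 @ bit 20 → (0x3e5b929b>>20)&0x3 = 0x1
addr_hi:10 @ bit 10 → (0x3e5b929b>>10)&0x3ff = 0x2e4  ←
err:10 @ bit 0 → (0x3e5b929b>>0)&0x3ff = 0x29b
addr_hi signed 10b, MSB=1: 740 - 1024 = -284

-284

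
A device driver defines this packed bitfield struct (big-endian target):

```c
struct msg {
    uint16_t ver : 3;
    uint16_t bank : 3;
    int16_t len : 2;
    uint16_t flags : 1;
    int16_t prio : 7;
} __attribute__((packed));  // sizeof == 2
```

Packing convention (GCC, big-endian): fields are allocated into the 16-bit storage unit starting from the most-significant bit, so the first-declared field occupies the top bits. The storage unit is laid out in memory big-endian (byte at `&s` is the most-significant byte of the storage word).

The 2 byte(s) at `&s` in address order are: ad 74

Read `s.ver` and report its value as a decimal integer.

[0]=0xad [1]=0x74 (big-endian) → word 0xad74
ver [13+:3] = (word>>13) & 0x7 = 5  ←
bank [10+:3] = (word>>10) & 0x7 = 3
len [8+:2] = (word>>8) & 0x3 = 1
flags [7+:1] = (word>>7) & 0x1 = 0
prio [0+:7] = (word>>0) & 0x7f = 116

5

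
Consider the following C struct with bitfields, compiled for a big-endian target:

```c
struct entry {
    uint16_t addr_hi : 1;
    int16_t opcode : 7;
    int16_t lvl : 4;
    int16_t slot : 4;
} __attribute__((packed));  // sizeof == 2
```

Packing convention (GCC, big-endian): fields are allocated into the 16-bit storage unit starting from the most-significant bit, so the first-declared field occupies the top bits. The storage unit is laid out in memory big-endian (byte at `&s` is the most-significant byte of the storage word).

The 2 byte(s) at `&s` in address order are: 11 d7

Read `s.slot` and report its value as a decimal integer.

[0]=0x11 [1]=0xd7 (big-endian) → word 0x11d7
addr_hi [15+:1] = (word>>15) & 0x1 = 0
opcode [8+:7] = (word>>8) & 0x7f = 17
lvl [4+:4] = (word>>4) & 0xf = 13
slot [0+:4] = (word>>0) & 0xf = 7  ←
slot signed 4b, MSB=0: value = 7

7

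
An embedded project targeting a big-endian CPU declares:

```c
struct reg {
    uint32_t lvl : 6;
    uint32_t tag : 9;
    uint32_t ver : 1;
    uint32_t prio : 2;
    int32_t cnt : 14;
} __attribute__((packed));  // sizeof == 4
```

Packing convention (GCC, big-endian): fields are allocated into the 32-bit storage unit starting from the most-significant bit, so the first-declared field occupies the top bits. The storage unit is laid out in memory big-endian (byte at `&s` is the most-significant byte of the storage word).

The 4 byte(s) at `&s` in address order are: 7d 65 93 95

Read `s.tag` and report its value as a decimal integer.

[0]=0x7d [1]=0x65 [2]=0x93 [3]=0x95 (big-endian) → word 0x7d659395
lvl:6 @ bit 26 → (0x7d659395>>26)&0x3f = 0x1f
tag:9 @ bit 17 → (0x7d659395>>17)&0x1ff = 0xb2  ←
ver:1 @ bit 16 → (0x7d659395>>16)&0x1 = 0x1
prio:2 @ bit 14 → (0x7d659395>>14)&0x3 = 0x2
cnt:14 @ bit 0 → (0x7d659395>>0)&0x3fff = 0x1395

178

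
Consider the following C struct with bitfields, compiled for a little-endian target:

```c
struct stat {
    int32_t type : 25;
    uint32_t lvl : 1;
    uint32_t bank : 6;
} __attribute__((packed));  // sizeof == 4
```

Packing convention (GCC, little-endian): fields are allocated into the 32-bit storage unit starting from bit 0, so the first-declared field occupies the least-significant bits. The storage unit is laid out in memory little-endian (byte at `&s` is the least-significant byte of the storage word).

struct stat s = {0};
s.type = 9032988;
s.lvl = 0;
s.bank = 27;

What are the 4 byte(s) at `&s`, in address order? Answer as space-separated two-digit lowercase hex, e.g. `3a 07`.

type (25b) val=9032988 bits=0x89d51c at bit 0: 0x0089d51c
lvl (1b) val=0 bits=0x0 at bit 25: 0x0089d51c
bank (6b) val=27 bits=0x1b at bit 26: 0x6c89d51c
word = 0x6c89d51c → little-endian bytes:
  [0]=0x1c  [1]=0xd5  [2]=0x89  [3]=0x6c

1c d5 89 6c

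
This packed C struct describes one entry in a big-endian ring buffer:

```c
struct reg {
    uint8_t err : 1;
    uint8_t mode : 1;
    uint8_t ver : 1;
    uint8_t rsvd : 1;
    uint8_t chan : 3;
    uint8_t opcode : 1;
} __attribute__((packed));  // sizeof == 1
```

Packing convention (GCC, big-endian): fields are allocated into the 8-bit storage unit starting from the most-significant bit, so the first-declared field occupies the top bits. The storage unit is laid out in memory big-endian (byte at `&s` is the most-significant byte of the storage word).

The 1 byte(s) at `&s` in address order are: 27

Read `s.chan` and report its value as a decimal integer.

3

[0]=0x27 (big-endian) → word 0x27
err [7+:1] = (word>>7) & 0x1 = 0
mode [6+:1] = (word>>6) & 0x1 = 0
ver [5+:1] = (word>>5) & 0x1 = 1
rsvd [4+:1] = (word>>4) & 0x1 = 0
chan [1+:3] = (word>>1) & 0x7 = 3  ←
opcode [0+:1] = (word>>0) & 0x1 = 1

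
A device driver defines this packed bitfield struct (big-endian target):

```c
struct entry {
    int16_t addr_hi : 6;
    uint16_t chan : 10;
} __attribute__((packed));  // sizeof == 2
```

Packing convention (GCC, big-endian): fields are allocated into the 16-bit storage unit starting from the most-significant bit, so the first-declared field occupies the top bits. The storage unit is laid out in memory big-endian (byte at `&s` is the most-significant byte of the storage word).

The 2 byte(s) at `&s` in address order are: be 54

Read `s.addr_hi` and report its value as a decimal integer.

-17

[0]=0xbe [1]=0x54 (big-endian) → word 0xbe54
addr_hi [10+:6] = (word>>10) & 0x3f = 47  ←
chan [0+:10] = (word>>0) & 0x3ff = 596
addr_hi signed 6b, MSB=1: 47 - 64 = -17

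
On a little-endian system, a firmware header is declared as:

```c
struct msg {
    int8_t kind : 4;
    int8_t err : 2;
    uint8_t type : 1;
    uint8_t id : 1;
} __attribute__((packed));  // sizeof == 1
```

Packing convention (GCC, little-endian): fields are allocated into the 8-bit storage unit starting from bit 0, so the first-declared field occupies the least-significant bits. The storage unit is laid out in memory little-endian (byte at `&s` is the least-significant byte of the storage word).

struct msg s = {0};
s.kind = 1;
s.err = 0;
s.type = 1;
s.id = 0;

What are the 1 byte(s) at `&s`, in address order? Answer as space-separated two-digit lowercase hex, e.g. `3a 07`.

kind (4b) val=1 bits=0x1 at bit 0: 0x01
err (2b) val=0 bits=0x0 at bit 4: 0x01
type (1b) val=1 bits=0x1 at bit 6: 0x41
id (1b) val=0 bits=0x0 at bit 7: 0x41
word = 0x41 → little-endian bytes:
  [0]=0x41

41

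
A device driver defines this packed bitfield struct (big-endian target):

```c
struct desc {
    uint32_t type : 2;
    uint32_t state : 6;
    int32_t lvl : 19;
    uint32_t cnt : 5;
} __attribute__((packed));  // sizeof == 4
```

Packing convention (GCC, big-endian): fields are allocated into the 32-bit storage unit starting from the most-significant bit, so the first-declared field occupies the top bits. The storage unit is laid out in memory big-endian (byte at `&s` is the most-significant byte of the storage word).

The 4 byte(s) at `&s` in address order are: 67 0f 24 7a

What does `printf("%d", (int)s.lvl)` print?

31011

[0]=0x67 [1]=0x0f [2]=0x24 [3]=0x7a (big-endian) → word 0x670f247a
type [30+:2] = (word>>30) & 0x3 = 1
state [24+:6] = (word>>24) & 0x3f = 39
lvl [5+:19] = (word>>5) & 0x7ffff = 31011  ←
cnt [0+:5] = (word>>0) & 0x1f = 26
lvl signed 19b, MSB=0: value = 31011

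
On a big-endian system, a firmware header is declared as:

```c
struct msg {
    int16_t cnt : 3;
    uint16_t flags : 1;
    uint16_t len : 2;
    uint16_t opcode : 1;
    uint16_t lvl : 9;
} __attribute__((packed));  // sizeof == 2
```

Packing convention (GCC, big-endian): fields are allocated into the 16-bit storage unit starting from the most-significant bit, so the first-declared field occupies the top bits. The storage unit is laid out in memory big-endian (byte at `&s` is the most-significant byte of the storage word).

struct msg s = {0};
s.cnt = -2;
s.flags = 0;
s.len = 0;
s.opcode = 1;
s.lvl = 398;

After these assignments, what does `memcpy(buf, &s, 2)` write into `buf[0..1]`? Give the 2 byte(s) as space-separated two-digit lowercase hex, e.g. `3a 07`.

c3 8e

cnt (3b) val=-2 bits=0x6 at bit 13: 0xc000
flags (1b) val=0 bits=0x0 at bit 12: 0xc000
len (2b) val=0 bits=0x0 at bit 10: 0xc000
opcode (1b) val=1 bits=0x1 at bit 9: 0xc200
lvl (9b) val=398 bits=0x18e at bit 0: 0xc38e
word = 0xc38e → big-endian bytes:
  [0]=0xc3  [1]=0x8e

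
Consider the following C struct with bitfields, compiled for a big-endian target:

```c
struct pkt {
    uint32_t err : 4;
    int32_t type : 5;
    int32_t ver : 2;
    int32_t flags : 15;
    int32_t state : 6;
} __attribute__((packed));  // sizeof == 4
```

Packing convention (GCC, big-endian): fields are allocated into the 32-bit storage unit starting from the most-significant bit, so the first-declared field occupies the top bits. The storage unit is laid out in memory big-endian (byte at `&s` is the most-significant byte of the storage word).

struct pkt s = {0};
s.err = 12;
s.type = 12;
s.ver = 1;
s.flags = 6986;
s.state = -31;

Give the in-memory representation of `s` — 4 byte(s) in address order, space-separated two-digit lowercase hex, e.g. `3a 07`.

err:4 = 12 → 0xc << 28 → word 0xc0000000
type:5 = 12 → 0xc << 23 → word 0xc6000000
ver:2 = 1 → 0x1 << 21 → word 0xc6200000
flags:15 = 6986 → 0x1b4a << 6 → word 0xc626d280
state:6 = -31 → 0x21 << 0 → word 0xc626d2a1
word = 0xc626d2a1 → big-endian bytes:
  [0]=0xc6  [1]=0x26  [2]=0xd2  [3]=0xa1

c6 26 d2 a1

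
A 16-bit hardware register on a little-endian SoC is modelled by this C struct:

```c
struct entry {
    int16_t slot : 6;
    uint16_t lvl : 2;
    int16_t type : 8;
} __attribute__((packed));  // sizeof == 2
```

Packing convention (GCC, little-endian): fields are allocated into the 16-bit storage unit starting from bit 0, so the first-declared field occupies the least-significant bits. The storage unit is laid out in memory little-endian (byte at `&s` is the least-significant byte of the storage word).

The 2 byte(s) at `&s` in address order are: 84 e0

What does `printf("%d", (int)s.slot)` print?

4

[0]=0x84 [1]=0xe0 (little-endian) → word 0xe084
slot [0+:6] = (word>>0) & 0x3f = 4  ←
lvl [6+:2] = (word>>6) & 0x3 = 2
type [8+:8] = (word>>8) & 0xff = 224
slot signed 6b, MSB=0: value = 4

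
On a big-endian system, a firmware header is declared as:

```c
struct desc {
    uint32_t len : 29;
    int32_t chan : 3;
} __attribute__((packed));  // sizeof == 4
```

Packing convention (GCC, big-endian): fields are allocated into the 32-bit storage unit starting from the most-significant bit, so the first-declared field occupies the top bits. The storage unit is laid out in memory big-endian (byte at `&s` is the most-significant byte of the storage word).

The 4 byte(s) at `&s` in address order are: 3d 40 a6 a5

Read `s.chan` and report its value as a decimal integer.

[0]=0x3d [1]=0x40 [2]=0xa6 [3]=0xa5 (big-endian) → word 0x3d40a6a5
len:29 @ bit 3 → (0x3d40a6a5>>3)&0x1fffffff = 0x7a814d4
chan:3 @ bit 0 → (0x3d40a6a5>>0)&0x7 = 0x5  ←
chan signed 3b, MSB=1: 5 - 8 = -3

-3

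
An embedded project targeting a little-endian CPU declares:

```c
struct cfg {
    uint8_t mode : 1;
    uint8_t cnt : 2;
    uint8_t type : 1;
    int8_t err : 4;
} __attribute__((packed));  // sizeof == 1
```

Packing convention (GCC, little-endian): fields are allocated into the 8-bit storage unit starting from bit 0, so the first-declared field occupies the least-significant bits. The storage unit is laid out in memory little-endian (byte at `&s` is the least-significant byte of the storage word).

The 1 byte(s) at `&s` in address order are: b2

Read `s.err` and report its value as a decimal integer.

[0]=0xb2 (little-endian) → word 0xb2
mode:1 @ bit 0 → (0xb2>>0)&0x1 = 0x0
cnt:2 @ bit 1 → (0xb2>>1)&0x3 = 0x1
type:1 @ bit 3 → (0xb2>>3)&0x1 = 0x0
err:4 @ bit 4 → (0xb2>>4)&0xf = 0xb  ←
err signed 4b, MSB=1: 11 - 16 = -5

-5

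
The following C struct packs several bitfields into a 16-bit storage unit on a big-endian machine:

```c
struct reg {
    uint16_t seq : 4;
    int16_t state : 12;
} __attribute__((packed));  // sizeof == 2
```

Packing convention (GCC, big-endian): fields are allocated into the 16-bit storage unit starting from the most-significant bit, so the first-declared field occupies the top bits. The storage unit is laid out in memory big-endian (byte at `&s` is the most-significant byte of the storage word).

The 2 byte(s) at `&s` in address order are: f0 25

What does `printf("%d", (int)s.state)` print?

37

[0]=0xf0 [1]=0x25 (big-endian) → word 0xf025
seq [12+:4] = (word>>12) & 0xf = 15
state [0+:12] = (word>>0) & 0xfff = 37  ←
state signed 12b, MSB=0: value = 37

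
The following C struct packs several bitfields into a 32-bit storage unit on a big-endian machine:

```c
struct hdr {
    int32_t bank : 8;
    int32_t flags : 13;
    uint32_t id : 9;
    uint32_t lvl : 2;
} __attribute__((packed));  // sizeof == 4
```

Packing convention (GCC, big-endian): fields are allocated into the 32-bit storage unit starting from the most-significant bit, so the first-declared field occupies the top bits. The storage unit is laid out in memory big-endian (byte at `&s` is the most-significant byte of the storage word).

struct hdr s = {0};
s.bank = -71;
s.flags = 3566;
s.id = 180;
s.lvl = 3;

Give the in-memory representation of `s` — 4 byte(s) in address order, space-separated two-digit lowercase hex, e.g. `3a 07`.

bank:8 = -71 → 0xb9 << 24 → word 0xb9000000
flags:13 = 3566 → 0xdee << 11 → word 0xb96f7000
id:9 = 180 → 0xb4 << 2 → word 0xb96f72d0
lvl:2 = 3 → 0x3 << 0 → word 0xb96f72d3
word = 0xb96f72d3 → big-endian bytes:
  [0]=0xb9  [1]=0x6f  [2]=0x72  [3]=0xd3

b9 6f 72 d3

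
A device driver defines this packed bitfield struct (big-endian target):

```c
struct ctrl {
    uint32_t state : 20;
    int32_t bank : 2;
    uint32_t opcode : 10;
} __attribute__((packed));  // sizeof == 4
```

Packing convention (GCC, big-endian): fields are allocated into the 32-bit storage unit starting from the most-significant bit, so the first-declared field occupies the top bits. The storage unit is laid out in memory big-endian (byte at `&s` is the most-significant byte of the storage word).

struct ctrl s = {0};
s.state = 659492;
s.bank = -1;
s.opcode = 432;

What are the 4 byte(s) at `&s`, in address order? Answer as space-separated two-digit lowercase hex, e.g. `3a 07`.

a1 02 4d b0

state:20 = 659492 → 0xa1024 << 12 → word 0xa1024000
bank:2 = -1 → 0x3 << 10 → word 0xa1024c00
opcode:10 = 432 → 0x1b0 << 0 → word 0xa1024db0
word = 0xa1024db0 → big-endian bytes:
  [0]=0xa1  [1]=0x02  [2]=0x4d  [3]=0xb0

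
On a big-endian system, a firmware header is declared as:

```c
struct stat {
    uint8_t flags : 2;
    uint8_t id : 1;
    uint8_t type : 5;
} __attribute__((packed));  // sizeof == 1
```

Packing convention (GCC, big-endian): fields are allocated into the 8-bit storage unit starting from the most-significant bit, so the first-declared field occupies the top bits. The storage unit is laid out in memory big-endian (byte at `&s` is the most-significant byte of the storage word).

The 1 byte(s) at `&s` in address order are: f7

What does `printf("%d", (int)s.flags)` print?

[0]=0xf7 (big-endian) → word 0xf7
flags:2 @ bit 6 → (0xf7>>6)&0x3 = 0x3  ←
id:1 @ bit 5 → (0xf7>>5)&0x1 = 0x1
type:5 @ bit 0 → (0xf7>>0)&0x1f = 0x17

3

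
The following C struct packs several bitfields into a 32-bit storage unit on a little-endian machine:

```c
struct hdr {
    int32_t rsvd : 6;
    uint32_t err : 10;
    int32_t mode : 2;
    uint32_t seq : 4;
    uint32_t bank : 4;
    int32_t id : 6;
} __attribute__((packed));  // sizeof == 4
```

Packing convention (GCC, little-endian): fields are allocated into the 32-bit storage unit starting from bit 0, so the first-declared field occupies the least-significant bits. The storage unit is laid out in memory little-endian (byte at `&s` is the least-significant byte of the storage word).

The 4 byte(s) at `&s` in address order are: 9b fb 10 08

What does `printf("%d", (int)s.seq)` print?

[0]=0x9b [1]=0xfb [2]=0x10 [3]=0x08 (little-endian) → word 0x0810fb9b
rsvd [0+:6] = (word>>0) & 0x3f = 27
err [6+:10] = (word>>6) & 0x3ff = 1006
mode [16+:2] = (word>>16) & 0x3 = 0
seq [18+:4] = (word>>18) & 0xf = 4  ←
bank [22+:4] = (word>>22) & 0xf = 0
id [26+:6] = (word>>26) & 0x3f = 2

4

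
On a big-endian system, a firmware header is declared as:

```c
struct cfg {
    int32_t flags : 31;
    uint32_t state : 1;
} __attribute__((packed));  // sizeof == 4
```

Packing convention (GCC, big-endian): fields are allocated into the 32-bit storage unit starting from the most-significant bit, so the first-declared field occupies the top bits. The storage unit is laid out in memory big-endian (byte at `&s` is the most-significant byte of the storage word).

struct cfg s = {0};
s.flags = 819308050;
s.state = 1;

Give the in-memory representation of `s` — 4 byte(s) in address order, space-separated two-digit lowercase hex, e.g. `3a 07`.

[1+:31] flags=819308050 & 0x7fffffff = 0x30d5a612; word=0x61ab4c24
[0+:1] state=1 & 0x1 = 0x1; word=0x61ab4c25
word = 0x61ab4c25 → big-endian bytes:
  [0]=0x61  [1]=0xab  [2]=0x4c  [3]=0x25

61 ab 4c 25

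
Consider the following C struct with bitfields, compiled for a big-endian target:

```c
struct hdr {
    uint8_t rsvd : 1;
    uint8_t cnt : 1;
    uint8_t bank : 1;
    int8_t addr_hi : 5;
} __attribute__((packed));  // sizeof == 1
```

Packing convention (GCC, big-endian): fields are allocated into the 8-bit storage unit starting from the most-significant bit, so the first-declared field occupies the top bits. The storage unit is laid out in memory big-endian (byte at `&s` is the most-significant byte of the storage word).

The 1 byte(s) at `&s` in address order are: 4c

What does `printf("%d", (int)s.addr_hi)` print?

12

[0]=0x4c (big-endian) → word 0x4c
rsvd [7+:1] = (word>>7) & 0x1 = 0
cnt [6+:1] = (word>>6) & 0x1 = 1
bank [5+:1] = (word>>5) & 0x1 = 0
addr_hi [0+:5] = (word>>0) & 0x1f = 12  ←
addr_hi signed 5b, MSB=0: value = 12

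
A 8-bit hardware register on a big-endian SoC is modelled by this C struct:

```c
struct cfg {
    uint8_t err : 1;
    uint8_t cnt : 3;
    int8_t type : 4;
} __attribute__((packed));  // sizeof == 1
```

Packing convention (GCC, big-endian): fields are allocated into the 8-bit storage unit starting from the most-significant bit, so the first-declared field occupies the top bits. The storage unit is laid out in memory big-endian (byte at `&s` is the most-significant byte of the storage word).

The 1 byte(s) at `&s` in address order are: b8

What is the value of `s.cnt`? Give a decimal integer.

[0]=0xb8 (big-endian) → word 0xb8
err [7+:1] = (word>>7) & 0x1 = 1
cnt [4+:3] = (word>>4) & 0x7 = 3  ←
type [0+:4] = (word>>0) & 0xf = 8

3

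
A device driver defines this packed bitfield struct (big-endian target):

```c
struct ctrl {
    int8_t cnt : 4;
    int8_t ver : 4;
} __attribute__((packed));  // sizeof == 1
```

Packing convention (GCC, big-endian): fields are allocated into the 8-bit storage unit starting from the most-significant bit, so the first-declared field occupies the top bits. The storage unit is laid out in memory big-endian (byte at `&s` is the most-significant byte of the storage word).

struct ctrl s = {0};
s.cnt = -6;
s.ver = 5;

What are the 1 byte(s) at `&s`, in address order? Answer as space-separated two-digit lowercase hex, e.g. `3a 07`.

cnt (4b) val=-6 bits=0xa at bit 4: 0xa0
ver (4b) val=5 bits=0x5 at bit 0: 0xa5
word = 0xa5 → big-endian bytes:
  [0]=0xa5

a5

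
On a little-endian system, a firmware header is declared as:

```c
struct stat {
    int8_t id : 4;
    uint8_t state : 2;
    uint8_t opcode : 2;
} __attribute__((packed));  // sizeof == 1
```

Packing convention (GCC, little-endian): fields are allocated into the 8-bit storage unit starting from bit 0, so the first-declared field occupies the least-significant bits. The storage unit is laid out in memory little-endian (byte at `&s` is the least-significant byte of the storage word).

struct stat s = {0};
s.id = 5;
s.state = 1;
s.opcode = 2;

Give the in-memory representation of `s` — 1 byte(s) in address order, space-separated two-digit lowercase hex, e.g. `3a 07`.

id:4 = 5 → 0x5 << 0 → word 0x05
state:2 = 1 → 0x1 << 4 → word 0x15
opcode:2 = 2 → 0x2 << 6 → word 0x95
word = 0x95 → little-endian bytes:
  [0]=0x95

95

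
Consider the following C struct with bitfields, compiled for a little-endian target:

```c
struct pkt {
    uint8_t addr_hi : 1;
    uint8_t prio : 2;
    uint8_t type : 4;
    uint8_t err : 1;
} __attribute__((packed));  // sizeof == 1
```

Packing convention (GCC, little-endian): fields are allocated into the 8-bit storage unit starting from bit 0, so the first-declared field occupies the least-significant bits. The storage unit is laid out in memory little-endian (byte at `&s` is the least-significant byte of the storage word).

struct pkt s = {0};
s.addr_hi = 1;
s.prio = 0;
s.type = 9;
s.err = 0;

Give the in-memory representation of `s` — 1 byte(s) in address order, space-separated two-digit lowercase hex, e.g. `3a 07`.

addr_hi (1b) val=1 bits=0x1 at bit 0: 0x01
prio (2b) val=0 bits=0x0 at bit 1: 0x01
type (4b) val=9 bits=0x9 at bit 3: 0x49
err (1b) val=0 bits=0x0 at bit 7: 0x49
word = 0x49 → little-endian bytes:
  [0]=0x49

49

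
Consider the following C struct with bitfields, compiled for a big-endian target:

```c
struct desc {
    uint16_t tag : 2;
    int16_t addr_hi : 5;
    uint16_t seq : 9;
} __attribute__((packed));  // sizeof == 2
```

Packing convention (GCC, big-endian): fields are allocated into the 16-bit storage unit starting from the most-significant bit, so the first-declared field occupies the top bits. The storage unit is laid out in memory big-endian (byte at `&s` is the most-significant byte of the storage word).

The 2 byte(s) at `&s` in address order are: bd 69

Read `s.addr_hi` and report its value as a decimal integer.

[0]=0xbd [1]=0x69 (big-endian) → word 0xbd69
tag [14+:2] = (word>>14) & 0x3 = 2
addr_hi [9+:5] = (word>>9) & 0x1f = 30  ←
seq [0+:9] = (word>>0) & 0x1ff = 361
addr_hi signed 5b, MSB=1: 30 - 32 = -2

-2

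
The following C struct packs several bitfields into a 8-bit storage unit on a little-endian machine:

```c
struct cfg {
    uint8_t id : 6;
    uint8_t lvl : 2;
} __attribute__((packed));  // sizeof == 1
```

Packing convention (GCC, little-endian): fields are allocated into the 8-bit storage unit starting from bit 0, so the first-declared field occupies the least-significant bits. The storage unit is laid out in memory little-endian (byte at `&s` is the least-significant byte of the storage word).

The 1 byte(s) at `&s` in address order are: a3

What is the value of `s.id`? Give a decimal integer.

[0]=0xa3 (little-endian) → word 0xa3
id:6 @ bit 0 → (0xa3>>0)&0x3f = 0x23  ←
lvl:2 @ bit 6 → (0xa3>>6)&0x3 = 0x2

35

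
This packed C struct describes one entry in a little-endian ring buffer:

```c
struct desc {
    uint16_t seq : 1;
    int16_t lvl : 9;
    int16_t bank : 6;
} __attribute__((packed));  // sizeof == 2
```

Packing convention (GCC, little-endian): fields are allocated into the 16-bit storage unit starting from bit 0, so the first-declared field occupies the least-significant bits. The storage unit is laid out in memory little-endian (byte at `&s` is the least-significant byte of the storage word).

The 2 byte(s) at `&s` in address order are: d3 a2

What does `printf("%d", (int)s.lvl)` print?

[0]=0xd3 [1]=0xa2 (little-endian) → word 0xa2d3
seq:1 @ bit 0 → (0xa2d3>>0)&0x1 = 0x1
lvl:9 @ bit 1 → (0xa2d3>>1)&0x1ff = 0x169  ←
bank:6 @ bit 10 → (0xa2d3>>10)&0x3f = 0x28
lvl signed 9b, MSB=1: 361 - 512 = -151

-151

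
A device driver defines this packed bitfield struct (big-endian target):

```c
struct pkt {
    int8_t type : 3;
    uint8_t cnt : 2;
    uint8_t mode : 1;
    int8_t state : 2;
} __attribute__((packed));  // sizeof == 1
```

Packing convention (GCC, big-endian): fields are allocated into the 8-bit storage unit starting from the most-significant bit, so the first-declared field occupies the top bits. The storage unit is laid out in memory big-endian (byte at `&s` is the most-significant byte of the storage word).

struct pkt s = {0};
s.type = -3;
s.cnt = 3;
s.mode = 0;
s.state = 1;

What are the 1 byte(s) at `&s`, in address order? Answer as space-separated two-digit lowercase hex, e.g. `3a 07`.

b9

type (3b) val=-3 bits=0x5 at bit 5: 0xa0
cnt (2b) val=3 bits=0x3 at bit 3: 0xb8
mode (1b) val=0 bits=0x0 at bit 2: 0xb8
state (2b) val=1 bits=0x1 at bit 0: 0xb9
word = 0xb9 → big-endian bytes:
  [0]=0xb9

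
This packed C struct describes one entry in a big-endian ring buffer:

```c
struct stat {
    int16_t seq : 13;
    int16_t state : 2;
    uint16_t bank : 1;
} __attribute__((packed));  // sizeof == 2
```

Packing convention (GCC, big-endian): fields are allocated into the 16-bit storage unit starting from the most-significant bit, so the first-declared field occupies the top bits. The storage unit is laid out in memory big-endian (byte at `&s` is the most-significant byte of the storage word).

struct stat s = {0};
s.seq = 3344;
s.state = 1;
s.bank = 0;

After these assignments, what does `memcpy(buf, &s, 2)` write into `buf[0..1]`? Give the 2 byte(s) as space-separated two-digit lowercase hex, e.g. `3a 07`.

68 82

seq (13b) val=3344 bits=0xd10 at bit 3: 0x6880
state (2b) val=1 bits=0x1 at bit 1: 0x6882
bank (1b) val=0 bits=0x0 at bit 0: 0x6882
word = 0x6882 → big-endian bytes:
  [0]=0x68  [1]=0x82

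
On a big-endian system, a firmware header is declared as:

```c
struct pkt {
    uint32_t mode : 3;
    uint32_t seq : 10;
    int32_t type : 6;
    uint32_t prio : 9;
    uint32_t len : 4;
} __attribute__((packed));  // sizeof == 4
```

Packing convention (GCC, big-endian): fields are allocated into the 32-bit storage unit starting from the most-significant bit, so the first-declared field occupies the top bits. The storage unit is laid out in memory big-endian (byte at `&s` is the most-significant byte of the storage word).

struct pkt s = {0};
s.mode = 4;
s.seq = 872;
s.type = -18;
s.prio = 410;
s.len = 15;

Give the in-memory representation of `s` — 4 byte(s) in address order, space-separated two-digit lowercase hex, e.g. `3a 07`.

9b 45 d9 af

mode (3b) val=4 bits=0x4 at bit 29: 0x80000000
seq (10b) val=872 bits=0x368 at bit 19: 0x9b400000
type (6b) val=-18 bits=0x2e at bit 13: 0x9b45c000
prio (9b) val=410 bits=0x19a at bit 4: 0x9b45d9a0
len (4b) val=15 bits=0xf at bit 0: 0x9b45d9af
word = 0x9b45d9af → big-endian bytes:
  [0]=0x9b  [1]=0x45  [2]=0xd9  [3]=0xaf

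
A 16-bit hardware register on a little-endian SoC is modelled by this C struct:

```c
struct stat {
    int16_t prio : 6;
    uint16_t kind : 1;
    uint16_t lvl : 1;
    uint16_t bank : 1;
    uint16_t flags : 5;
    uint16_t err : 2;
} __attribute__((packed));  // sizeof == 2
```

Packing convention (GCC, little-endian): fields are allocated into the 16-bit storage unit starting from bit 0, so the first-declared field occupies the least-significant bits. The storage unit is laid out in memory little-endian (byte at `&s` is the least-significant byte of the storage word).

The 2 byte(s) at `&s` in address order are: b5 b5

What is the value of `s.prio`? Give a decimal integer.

-11

[0]=0xb5 [1]=0xb5 (little-endian) → word 0xb5b5
prio:6 @ bit 0 → (0xb5b5>>0)&0x3f = 0x35  ←
kind:1 @ bit 6 → (0xb5b5>>6)&0x1 = 0x0
lvl:1 @ bit 7 → (0xb5b5>>7)&0x1 = 0x1
bank:1 @ bit 8 → (0xb5b5>>8)&0x1 = 0x1
flags:5 @ bit 9 → (0xb5b5>>9)&0x1f = 0x1a
err:2 @ bit 14 → (0xb5b5>>14)&0x3 = 0x2
prio signed 6b, MSB=1: 53 - 64 = -11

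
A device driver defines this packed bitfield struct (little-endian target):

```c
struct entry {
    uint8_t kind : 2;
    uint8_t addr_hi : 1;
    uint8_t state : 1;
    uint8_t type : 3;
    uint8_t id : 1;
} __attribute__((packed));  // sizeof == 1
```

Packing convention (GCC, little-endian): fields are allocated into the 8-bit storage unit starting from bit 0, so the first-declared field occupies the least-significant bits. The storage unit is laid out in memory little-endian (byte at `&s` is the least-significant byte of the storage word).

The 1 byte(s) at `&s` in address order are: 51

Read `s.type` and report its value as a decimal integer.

5

[0]=0x51 (little-endian) → word 0x51
kind:2 @ bit 0 → (0x51>>0)&0x3 = 0x1
addr_hi:1 @ bit 2 → (0x51>>2)&0x1 = 0x0
state:1 @ bit 3 → (0x51>>3)&0x1 = 0x0
type:3 @ bit 4 → (0x51>>4)&0x7 = 0x5  ←
id:1 @ bit 7 → (0x51>>7)&0x1 = 0x0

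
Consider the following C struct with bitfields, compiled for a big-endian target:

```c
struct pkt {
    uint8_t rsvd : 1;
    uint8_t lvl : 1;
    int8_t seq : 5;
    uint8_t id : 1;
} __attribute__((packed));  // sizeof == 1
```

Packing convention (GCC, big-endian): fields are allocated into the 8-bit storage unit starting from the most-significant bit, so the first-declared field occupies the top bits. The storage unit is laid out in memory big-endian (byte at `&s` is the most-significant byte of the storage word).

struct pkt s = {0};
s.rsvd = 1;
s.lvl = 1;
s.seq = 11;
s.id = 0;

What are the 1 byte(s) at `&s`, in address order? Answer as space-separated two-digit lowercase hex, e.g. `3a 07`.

d6

[7+:1] rsvd=1 & 0x1 = 0x1; word=0x80
[6+:1] lvl=1 & 0x1 = 0x1; word=0xc0
[1+:5] seq=11 & 0x1f = 0xb; word=0xd6
[0+:1] id=0 & 0x1 = 0x0; word=0xd6
word = 0xd6 → big-endian bytes:
  [0]=0xd6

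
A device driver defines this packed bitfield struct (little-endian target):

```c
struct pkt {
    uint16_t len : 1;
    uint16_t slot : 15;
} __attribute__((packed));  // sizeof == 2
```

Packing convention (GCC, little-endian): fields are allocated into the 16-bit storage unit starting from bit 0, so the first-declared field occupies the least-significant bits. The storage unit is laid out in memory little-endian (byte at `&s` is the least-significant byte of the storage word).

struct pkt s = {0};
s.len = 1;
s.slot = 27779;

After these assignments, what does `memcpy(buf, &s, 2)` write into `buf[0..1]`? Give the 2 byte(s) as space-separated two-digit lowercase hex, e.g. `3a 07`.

07 d9

[0+:1] len=1 & 0x1 = 0x1; word=0x0001
[1+:15] slot=27779 & 0x7fff = 0x6c83; word=0xd907
word = 0xd907 → little-endian bytes:
  [0]=0x07  [1]=0xd9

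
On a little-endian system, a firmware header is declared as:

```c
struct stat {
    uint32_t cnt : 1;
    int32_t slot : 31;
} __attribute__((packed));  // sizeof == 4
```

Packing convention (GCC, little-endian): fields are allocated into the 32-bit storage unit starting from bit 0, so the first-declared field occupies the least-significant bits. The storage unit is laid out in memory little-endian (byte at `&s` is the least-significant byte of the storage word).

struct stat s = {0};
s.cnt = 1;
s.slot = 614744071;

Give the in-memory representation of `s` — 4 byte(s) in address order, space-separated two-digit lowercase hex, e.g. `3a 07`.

[0+:1] cnt=1 & 0x1 = 0x1; word=0x00000001
[1+:31] slot=614744071 & 0x7fffffff = 0x24a44007; word=0x4948800f
word = 0x4948800f → little-endian bytes:
  [0]=0x0f  [1]=0x80  [2]=0x48  [3]=0x49

0f 80 48 49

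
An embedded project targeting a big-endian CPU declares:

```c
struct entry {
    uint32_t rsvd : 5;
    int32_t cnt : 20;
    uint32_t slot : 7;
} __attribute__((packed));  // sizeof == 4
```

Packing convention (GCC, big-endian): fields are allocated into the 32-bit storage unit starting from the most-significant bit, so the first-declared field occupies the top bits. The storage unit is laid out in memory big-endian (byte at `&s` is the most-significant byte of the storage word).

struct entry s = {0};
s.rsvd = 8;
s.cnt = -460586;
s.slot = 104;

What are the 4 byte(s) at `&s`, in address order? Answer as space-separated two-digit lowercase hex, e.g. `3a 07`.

44 7c 6b 68

[27+:5] rsvd=8 & 0x1f = 0x8; word=0x40000000
[7+:20] cnt=-460586 & 0xfffff = 0x8f8d6; word=0x447c6b00
[0+:7] slot=104 & 0x7f = 0x68; word=0x447c6b68
word = 0x447c6b68 → big-endian bytes:
  [0]=0x44  [1]=0x7c  [2]=0x6b  [3]=0x68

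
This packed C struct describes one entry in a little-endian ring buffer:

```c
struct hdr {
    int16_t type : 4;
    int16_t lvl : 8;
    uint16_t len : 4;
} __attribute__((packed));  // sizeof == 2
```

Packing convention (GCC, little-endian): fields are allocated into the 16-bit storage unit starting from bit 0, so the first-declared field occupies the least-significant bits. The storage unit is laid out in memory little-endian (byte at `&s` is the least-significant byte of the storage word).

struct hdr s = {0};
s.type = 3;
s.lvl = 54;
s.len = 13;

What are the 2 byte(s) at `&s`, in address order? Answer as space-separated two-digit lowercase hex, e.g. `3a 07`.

type:4 = 3 → 0x3 << 0 → word 0x0003
lvl:8 = 54 → 0x36 << 4 → word 0x0363
len:4 = 13 → 0xd << 12 → word 0xd363
word = 0xd363 → little-endian bytes:
  [0]=0x63  [1]=0xd3

63 d3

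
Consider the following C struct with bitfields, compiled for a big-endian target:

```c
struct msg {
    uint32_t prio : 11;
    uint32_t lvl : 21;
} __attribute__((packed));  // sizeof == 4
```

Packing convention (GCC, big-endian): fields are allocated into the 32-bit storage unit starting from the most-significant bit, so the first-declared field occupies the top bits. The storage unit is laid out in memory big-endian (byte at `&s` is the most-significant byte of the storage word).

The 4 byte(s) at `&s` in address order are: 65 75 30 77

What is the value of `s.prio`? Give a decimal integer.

[0]=0x65 [1]=0x75 [2]=0x30 [3]=0x77 (big-endian) → word 0x65753077
prio:11 @ bit 21 → (0x65753077>>21)&0x7ff = 0x32b  ←
lvl:21 @ bit 0 → (0x65753077>>0)&0x1fffff = 0x153077

811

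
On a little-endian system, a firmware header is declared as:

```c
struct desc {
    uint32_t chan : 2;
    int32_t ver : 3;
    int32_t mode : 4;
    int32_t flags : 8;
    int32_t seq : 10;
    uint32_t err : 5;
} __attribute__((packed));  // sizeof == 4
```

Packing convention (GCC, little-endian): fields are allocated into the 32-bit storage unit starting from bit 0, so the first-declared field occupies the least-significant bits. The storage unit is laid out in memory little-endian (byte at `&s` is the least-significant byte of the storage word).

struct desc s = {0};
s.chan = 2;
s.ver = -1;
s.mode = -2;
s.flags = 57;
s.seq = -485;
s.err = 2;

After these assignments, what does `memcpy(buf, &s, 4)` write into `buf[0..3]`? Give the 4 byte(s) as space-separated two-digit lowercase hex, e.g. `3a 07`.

[0+:2] chan=2 & 0x3 = 0x2; word=0x00000002
[2+:3] ver=-1 & 0x7 = 0x7; word=0x0000001e
[5+:4] mode=-2 & 0xf = 0xe; word=0x000001de
[9+:8] flags=57 & 0xff = 0x39; word=0x000073de
[17+:10] seq=-485 & 0x3ff = 0x21b; word=0x043673de
[27+:5] err=2 & 0x1f = 0x2; word=0x143673de
word = 0x143673de → little-endian bytes:
  [0]=0xde  [1]=0x73  [2]=0x36  [3]=0x14

de 73 36 14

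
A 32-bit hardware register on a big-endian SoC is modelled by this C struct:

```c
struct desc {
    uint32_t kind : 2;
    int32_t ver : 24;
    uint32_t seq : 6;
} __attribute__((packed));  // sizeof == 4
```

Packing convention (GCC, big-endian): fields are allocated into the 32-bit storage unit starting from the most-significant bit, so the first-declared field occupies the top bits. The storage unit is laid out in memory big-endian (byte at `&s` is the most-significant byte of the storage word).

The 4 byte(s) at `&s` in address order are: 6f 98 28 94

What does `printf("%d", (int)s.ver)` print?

[0]=0x6f [1]=0x98 [2]=0x28 [3]=0x94 (big-endian) → word 0x6f982894
kind:2 @ bit 30 → (0x6f982894>>30)&0x3 = 0x1
ver:24 @ bit 6 → (0x6f982894>>6)&0xffffff = 0xbe60a2  ←
seq:6 @ bit 0 → (0x6f982894>>0)&0x3f = 0x14
ver signed 24b, MSB=1: 12476578 - 16777216 = -4300638

-4300638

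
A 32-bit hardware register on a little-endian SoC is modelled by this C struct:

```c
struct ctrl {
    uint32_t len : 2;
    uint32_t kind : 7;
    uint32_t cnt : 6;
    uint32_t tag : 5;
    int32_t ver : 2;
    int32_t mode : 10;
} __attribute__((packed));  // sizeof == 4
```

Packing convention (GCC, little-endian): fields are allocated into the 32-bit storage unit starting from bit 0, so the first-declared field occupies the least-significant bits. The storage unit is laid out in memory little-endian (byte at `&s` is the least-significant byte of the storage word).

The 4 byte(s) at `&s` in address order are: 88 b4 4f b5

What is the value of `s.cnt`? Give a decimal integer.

26

[0]=0x88 [1]=0xb4 [2]=0x4f [3]=0xb5 (little-endian) → word 0xb54fb488
len [0+:2] = (word>>0) & 0x3 = 0
kind [2+:7] = (word>>2) & 0x7f = 34
cnt [9+:6] = (word>>9) & 0x3f = 26  ←
tag [15+:5] = (word>>15) & 0x1f = 31
ver [20+:2] = (word>>20) & 0x3 = 0
mode [22+:10] = (word>>22) & 0x3ff = 725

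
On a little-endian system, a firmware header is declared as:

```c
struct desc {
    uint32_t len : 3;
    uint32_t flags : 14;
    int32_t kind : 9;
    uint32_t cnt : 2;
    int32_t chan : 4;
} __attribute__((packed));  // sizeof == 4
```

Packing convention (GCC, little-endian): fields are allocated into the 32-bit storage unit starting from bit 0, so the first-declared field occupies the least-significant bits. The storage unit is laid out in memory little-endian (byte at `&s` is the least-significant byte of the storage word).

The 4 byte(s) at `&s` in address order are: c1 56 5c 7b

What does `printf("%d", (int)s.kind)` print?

-82

[0]=0xc1 [1]=0x56 [2]=0x5c [3]=0x7b (little-endian) → word 0x7b5c56c1
len:3 @ bit 0 → (0x7b5c56c1>>0)&0x7 = 0x1
flags:14 @ bit 3 → (0x7b5c56c1>>3)&0x3fff = 0xad8
kind:9 @ bit 17 → (0x7b5c56c1>>17)&0x1ff = 0x1ae  ←
cnt:2 @ bit 26 → (0x7b5c56c1>>26)&0x3 = 0x2
chan:4 @ bit 28 → (0x7b5c56c1>>28)&0xf = 0x7
kind signed 9b, MSB=1: 430 - 512 = -82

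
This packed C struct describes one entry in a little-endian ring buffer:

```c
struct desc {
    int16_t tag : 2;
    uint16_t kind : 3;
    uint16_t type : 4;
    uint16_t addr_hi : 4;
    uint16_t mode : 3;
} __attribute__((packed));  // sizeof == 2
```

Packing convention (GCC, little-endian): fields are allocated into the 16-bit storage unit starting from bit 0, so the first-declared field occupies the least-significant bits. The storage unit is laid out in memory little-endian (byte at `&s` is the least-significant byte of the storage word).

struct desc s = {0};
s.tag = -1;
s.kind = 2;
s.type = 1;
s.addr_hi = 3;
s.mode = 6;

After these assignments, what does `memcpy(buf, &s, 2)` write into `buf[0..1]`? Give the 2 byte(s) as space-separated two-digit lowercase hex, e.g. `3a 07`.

tag:2 = -1 → 0x3 << 0 → word 0x0003
kind:3 = 2 → 0x2 << 2 → word 0x000b
type:4 = 1 → 0x1 << 5 → word 0x002b
addr_hi:4 = 3 → 0x3 << 9 → word 0x062b
mode:3 = 6 → 0x6 << 13 → word 0xc62b
word = 0xc62b → little-endian bytes:
  [0]=0x2b  [1]=0xc6

2b c6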